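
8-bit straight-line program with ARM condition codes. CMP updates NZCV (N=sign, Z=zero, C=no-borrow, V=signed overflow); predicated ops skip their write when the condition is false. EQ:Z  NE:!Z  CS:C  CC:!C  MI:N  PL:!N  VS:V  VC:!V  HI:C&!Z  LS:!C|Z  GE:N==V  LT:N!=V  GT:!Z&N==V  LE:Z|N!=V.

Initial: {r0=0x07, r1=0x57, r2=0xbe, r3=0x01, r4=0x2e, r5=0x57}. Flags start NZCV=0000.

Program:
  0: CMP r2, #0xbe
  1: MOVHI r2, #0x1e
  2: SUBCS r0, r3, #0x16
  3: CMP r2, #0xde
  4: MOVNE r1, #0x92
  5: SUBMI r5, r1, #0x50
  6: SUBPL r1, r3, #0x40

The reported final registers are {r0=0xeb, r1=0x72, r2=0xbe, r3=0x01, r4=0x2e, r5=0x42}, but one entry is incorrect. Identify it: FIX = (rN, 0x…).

[0] flags=0110 → (cmp)
[1] flags=0110 HI?F → skip
[2] flags=0110 CS?T → r0=0xeb
[3] flags=1000 → (cmp)
[4] flags=1000 NE?T → r1=0x92
[5] flags=1000 MI?T → r5=0x42
[6] flags=1000 PL?F → skip

FIX = (r1, 0x92)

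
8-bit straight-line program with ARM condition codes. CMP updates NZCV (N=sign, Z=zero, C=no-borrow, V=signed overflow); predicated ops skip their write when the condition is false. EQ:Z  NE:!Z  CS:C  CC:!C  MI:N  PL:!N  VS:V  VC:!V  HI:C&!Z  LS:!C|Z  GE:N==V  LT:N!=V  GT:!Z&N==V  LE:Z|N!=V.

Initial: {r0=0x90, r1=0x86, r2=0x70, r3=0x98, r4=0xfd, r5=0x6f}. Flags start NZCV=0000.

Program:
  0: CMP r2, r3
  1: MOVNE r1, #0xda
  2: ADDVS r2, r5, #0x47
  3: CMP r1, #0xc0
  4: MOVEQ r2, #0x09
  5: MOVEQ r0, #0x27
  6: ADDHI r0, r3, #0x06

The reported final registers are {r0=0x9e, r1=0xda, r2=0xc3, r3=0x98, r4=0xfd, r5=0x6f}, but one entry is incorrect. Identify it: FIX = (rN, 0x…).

[0] flags=1001 → (cmp)
[1] flags=1001 NE?T → r1=0xda
[2] flags=1001 VS?T → r2=0xb6
[3] flags=0010 → (cmp)
[4] flags=0010 EQ?F → skip
[5] flags=0010 EQ?F → skip
[6] flags=0010 HI?T → r0=0x9e

FIX = (r2, 0xb6)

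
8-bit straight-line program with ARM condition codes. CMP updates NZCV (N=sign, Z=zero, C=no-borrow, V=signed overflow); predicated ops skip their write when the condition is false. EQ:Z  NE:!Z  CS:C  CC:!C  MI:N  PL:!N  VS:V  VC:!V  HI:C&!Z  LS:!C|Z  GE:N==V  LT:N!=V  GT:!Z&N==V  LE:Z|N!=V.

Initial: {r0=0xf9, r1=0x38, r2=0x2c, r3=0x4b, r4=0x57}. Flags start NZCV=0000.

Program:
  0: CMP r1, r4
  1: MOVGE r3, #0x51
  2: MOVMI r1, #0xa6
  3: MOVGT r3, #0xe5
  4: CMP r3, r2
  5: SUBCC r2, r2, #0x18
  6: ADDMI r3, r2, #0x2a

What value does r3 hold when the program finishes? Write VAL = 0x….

0: ✓ CMP  NZCV=1000
1: · MOVGE
2: ✓ MOVMI  r1←0xa6
3: · MOVGT
4: ✓ CMP  NZCV=0010
5: · SUBCC
6: · ADDMI

VAL = 0x4b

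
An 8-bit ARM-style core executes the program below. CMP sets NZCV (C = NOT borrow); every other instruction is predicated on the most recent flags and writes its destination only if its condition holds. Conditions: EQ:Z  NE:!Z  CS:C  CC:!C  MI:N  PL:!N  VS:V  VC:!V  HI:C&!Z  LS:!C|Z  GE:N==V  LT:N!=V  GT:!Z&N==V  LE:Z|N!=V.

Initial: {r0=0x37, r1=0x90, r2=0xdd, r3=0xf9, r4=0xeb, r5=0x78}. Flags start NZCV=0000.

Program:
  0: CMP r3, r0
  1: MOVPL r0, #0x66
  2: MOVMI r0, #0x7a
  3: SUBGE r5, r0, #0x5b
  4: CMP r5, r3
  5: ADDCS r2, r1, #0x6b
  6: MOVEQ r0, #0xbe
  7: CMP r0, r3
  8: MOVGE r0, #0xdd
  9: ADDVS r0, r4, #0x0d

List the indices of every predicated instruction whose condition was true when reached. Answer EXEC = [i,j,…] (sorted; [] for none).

[0] flags=1010 → (cmp)
[1] flags=1010 PL?F → skip
[2] flags=1010 MI?T → r0=0x7a
[3] flags=1010 GE?F → skip
[4] flags=0000 → (cmp)
[5] flags=0000 CS?F → skip
[6] flags=0000 EQ?F → skip
[7] flags=1001 → (cmp)
[8] flags=1001 GE?T → r0=0xdd
[9] flags=1001 VS?T → r0=0xf8

EXEC = [2,8,9]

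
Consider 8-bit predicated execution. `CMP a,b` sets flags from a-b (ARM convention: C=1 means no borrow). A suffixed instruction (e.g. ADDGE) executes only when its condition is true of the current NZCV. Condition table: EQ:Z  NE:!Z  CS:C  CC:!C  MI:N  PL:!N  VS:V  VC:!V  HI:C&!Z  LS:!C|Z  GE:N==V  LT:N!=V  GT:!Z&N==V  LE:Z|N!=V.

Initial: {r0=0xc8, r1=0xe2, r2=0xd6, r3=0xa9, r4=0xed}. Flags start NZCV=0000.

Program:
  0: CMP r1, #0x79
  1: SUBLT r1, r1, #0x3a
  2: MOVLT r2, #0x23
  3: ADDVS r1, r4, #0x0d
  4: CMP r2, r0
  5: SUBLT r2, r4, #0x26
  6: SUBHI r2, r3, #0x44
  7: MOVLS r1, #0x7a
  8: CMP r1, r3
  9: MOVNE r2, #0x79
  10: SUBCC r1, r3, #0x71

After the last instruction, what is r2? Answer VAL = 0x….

0: ✓ CMP  NZCV=0011
1: ✓ SUBLT  r1←0xa8
2: ✓ MOVLT  r2←0x23
3: ✓ ADDVS  r1←0xfa
4: ✓ CMP  NZCV=0000
5: · SUBLT
6: · SUBHI
7: ✓ MOVLS  r1←0x7a
8: ✓ CMP  NZCV=1001
9: ✓ MOVNE  r2←0x79
10: ✓ SUBCC  r1←0x38

VAL = 0x79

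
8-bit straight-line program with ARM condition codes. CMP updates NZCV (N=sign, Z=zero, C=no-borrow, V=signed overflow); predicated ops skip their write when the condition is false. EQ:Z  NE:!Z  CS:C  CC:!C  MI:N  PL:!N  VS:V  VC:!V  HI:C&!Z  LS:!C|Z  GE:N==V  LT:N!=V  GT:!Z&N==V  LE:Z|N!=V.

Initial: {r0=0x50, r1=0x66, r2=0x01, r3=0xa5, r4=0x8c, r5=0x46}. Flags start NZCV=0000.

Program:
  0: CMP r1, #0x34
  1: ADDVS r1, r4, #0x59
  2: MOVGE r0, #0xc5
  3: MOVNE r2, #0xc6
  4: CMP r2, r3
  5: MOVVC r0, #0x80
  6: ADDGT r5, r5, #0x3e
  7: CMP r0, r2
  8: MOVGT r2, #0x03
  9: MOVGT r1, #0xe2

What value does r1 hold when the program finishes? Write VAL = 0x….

VAL = 0x66

[0] flags=0010 → (cmp)
[1] flags=0010 VS?F → skip
[2] flags=0010 GE?T → r0=0xc5
[3] flags=0010 NE?T → r2=0xc6
[4] flags=0010 → (cmp)
[5] flags=0010 VC?T → r0=0x80
[6] flags=0010 GT?T → r5=0x84
[7] flags=1000 → (cmp)
[8] flags=1000 GT?F → skip
[9] flags=1000 GT?F → skip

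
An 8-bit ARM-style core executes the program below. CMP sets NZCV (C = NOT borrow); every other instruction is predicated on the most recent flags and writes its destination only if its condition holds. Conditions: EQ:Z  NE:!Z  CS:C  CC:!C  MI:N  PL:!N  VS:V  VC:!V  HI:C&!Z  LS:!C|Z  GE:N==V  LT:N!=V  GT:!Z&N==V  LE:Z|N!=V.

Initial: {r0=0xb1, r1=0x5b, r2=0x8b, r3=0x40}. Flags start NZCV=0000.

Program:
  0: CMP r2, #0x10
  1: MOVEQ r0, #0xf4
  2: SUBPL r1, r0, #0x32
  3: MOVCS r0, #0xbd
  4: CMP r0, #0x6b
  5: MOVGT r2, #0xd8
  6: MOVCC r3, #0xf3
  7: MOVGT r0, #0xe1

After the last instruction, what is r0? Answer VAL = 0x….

VAL = 0xbd

0: ✓ CMP  NZCV=0011
1: · MOVEQ
2: ✓ SUBPL  r1←0x7f
3: ✓ MOVCS  r0←0xbd
4: ✓ CMP  NZCV=0011
5: · MOVGT
6: · MOVCC
7: · MOVGT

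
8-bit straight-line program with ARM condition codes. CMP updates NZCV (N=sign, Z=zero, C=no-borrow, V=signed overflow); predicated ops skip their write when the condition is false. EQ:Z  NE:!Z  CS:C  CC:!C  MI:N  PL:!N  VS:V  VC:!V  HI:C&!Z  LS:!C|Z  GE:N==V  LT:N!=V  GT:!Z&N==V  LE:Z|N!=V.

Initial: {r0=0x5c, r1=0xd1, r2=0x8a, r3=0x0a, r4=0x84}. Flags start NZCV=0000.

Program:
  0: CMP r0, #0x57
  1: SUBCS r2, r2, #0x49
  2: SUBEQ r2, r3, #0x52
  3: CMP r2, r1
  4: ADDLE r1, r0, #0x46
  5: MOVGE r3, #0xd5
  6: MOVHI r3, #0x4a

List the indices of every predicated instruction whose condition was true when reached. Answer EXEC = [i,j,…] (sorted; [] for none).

[0] flags=0010 → (cmp)
[1] flags=0010 CS?T → r2=0x41
[2] flags=0010 EQ?F → skip
[3] flags=0000 → (cmp)
[4] flags=0000 LE?F → skip
[5] flags=0000 GE?T → r3=0xd5
[6] flags=0000 HI?F → skip

EXEC = [1,5]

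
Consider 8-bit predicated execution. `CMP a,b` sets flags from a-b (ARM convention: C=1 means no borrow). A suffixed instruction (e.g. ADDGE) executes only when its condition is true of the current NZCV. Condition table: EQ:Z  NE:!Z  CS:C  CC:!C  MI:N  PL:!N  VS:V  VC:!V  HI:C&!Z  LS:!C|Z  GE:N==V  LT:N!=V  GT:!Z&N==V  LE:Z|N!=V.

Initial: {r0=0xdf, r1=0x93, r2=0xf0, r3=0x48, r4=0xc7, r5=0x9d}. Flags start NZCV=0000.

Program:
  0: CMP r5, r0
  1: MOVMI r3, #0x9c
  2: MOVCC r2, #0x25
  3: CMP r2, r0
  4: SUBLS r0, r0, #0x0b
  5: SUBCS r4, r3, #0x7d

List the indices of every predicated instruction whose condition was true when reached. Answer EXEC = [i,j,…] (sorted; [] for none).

0: ✓ CMP  NZCV=1000
1: ✓ MOVMI  r3←0x9c
2: ✓ MOVCC  r2←0x25
3: ✓ CMP  NZCV=0000
4: ✓ SUBLS  r0←0xd4
5: · SUBCS

EXEC = [1,2,4]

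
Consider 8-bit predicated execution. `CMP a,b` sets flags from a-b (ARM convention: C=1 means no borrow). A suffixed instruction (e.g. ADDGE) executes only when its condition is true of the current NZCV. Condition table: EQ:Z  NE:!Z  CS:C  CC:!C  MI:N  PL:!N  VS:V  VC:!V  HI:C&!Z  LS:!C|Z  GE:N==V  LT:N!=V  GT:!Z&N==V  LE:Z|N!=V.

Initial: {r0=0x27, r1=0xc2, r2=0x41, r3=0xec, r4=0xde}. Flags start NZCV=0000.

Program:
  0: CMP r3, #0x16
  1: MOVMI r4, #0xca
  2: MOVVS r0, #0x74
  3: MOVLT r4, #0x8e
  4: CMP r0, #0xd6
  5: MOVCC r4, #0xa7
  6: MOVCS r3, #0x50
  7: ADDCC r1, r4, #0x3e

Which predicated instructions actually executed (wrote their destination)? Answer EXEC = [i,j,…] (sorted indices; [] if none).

[0] flags=1010 → (cmp)
[1] flags=1010 MI?T → r4=0xca
[2] flags=1010 VS?F → skip
[3] flags=1010 LT?T → r4=0x8e
[4] flags=0000 → (cmp)
[5] flags=0000 CC?T → r4=0xa7
[6] flags=0000 CS?F → skip
[7] flags=0000 CC?T → r1=0xe5

EXEC = [1,3,5,7]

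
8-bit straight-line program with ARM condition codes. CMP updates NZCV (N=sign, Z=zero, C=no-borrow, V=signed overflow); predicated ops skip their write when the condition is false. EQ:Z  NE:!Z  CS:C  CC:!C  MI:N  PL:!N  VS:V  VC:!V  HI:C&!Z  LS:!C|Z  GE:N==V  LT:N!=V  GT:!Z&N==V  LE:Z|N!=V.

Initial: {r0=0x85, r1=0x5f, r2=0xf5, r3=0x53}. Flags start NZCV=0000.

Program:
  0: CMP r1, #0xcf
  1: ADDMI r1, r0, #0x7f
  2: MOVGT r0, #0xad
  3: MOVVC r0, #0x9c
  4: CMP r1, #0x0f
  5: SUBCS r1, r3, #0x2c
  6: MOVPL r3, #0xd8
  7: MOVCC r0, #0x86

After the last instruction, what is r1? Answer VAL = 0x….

VAL = 0x04

0: ✓ CMP  NZCV=1001
1: ✓ ADDMI  r1←0x04
2: ✓ MOVGT  r0←0xad
3: · MOVVC
4: ✓ CMP  NZCV=1000
5: · SUBCS
6: · MOVPL
7: ✓ MOVCC  r0←0x86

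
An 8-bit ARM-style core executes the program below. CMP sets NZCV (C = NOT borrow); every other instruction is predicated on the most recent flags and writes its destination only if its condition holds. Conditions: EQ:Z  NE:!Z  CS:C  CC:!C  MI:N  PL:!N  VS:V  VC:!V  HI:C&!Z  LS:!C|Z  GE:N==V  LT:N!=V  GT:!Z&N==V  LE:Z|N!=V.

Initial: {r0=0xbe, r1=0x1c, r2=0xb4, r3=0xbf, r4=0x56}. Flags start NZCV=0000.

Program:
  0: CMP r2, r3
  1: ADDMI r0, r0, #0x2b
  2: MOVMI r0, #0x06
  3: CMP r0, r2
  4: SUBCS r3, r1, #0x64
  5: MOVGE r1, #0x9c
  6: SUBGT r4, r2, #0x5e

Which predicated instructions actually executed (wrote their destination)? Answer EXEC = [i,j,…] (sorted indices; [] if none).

[0] flags=1000 → (cmp)
[1] flags=1000 MI?T → r0=0xe9
[2] flags=1000 MI?T → r0=0x06
[3] flags=0000 → (cmp)
[4] flags=0000 CS?F → skip
[5] flags=0000 GE?T → r1=0x9c
[6] flags=0000 GT?T → r4=0x56

EXEC = [1,2,5,6]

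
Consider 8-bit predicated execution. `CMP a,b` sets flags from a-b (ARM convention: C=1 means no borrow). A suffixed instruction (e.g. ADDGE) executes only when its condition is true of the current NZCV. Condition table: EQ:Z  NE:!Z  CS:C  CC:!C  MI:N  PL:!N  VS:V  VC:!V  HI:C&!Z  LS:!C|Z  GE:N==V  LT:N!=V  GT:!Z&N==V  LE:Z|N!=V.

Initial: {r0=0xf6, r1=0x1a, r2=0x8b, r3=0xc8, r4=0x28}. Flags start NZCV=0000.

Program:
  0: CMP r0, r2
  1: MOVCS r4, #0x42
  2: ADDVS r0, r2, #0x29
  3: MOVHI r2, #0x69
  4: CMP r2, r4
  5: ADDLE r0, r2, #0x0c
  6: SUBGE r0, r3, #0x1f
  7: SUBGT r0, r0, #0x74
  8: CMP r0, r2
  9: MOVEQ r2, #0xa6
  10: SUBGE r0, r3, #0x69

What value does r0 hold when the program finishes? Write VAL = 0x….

VAL = 0x35

[0] flags=0010 → (cmp)
[1] flags=0010 CS?T → r4=0x42
[2] flags=0010 VS?F → skip
[3] flags=0010 HI?T → r2=0x69
[4] flags=0010 → (cmp)
[5] flags=0010 LE?F → skip
[6] flags=0010 GE?T → r0=0xa9
[7] flags=0010 GT?T → r0=0x35
[8] flags=1000 → (cmp)
[9] flags=1000 EQ?F → skip
[10] flags=1000 GE?F → skip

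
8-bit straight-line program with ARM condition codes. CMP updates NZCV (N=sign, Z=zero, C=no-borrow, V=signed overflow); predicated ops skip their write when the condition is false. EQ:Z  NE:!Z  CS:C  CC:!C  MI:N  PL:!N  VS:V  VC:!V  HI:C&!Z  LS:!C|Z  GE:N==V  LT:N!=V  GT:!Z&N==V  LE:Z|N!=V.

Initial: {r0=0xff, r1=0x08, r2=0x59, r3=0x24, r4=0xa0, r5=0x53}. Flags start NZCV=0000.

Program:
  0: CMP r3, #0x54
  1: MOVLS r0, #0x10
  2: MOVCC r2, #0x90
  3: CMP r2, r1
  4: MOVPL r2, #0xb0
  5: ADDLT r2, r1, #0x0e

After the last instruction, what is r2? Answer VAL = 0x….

[0] flags=1000 → (cmp)
[1] flags=1000 LS?T → r0=0x10
[2] flags=1000 CC?T → r2=0x90
[3] flags=1010 → (cmp)
[4] flags=1010 PL?F → skip
[5] flags=1010 LT?T → r2=0x16

VAL = 0x16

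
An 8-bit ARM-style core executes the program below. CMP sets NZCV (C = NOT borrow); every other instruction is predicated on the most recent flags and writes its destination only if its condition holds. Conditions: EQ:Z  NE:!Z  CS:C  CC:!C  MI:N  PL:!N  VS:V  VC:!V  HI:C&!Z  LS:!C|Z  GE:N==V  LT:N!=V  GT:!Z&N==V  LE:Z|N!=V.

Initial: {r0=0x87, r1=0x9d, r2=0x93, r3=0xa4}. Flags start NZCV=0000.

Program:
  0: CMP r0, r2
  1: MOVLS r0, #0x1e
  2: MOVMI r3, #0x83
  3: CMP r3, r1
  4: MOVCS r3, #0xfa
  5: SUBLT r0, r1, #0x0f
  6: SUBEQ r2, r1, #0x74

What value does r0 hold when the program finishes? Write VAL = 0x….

VAL = 0x8e

0: ✓ CMP  NZCV=1000
1: ✓ MOVLS  r0←0x1e
2: ✓ MOVMI  r3←0x83
3: ✓ CMP  NZCV=1000
4: · MOVCS
5: ✓ SUBLT  r0←0x8e
6: · SUBEQ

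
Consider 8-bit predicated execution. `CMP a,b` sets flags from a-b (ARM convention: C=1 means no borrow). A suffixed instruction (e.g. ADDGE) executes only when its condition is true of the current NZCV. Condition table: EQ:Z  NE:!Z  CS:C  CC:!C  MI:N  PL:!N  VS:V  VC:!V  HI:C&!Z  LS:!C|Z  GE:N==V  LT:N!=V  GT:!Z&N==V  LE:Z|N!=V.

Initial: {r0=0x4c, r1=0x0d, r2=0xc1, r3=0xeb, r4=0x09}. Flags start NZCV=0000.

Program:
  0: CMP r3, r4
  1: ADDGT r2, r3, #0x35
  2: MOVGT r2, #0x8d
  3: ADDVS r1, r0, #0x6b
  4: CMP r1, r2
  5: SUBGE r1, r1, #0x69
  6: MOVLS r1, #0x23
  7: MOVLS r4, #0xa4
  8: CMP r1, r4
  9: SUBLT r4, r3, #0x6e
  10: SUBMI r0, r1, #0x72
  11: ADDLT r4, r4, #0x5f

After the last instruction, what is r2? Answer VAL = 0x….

VAL = 0xc1

[0] flags=1010 → (cmp)
[1] flags=1010 GT?F → skip
[2] flags=1010 GT?F → skip
[3] flags=1010 VS?F → skip
[4] flags=0000 → (cmp)
[5] flags=0000 GE?T → r1=0xa4
[6] flags=0000 LS?T → r1=0x23
[7] flags=0000 LS?T → r4=0xa4
[8] flags=0000 → (cmp)
[9] flags=0000 LT?F → skip
[10] flags=0000 MI?F → skip
[11] flags=0000 LT?F → skip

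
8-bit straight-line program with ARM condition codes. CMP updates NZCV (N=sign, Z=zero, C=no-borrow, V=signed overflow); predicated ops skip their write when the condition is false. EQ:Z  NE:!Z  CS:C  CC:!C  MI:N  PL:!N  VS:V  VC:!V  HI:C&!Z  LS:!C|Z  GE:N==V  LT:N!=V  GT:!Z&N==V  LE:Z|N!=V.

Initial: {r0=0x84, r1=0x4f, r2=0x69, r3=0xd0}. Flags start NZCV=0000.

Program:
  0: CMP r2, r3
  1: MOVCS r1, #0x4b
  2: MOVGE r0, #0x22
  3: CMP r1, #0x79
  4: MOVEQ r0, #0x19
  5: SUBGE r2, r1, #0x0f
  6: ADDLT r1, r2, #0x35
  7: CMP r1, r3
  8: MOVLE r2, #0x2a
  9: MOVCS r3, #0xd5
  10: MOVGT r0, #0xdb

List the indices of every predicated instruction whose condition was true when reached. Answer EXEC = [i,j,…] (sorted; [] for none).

[0] flags=1001 → (cmp)
[1] flags=1001 CS?F → skip
[2] flags=1001 GE?T → r0=0x22
[3] flags=1000 → (cmp)
[4] flags=1000 EQ?F → skip
[5] flags=1000 GE?F → skip
[6] flags=1000 LT?T → r1=0x9e
[7] flags=1000 → (cmp)
[8] flags=1000 LE?T → r2=0x2a
[9] flags=1000 CS?F → skip
[10] flags=1000 GT?F → skip

EXEC = [2,6,8]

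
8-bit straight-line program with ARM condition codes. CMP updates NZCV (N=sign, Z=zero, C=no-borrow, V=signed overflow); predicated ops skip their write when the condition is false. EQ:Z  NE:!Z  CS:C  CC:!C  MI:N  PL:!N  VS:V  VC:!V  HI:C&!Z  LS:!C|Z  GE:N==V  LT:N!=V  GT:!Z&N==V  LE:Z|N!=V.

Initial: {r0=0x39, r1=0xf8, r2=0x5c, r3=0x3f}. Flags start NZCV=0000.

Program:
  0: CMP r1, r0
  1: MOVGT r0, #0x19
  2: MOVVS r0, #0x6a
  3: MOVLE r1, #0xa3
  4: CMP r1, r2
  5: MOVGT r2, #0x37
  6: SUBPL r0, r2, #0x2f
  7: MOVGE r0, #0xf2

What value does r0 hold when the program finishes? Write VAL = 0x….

0: ✓ CMP  NZCV=1010
1: · MOVGT
2: · MOVVS
3: ✓ MOVLE  r1←0xa3
4: ✓ CMP  NZCV=0011
5: · MOVGT
6: ✓ SUBPL  r0←0x2d
7: · MOVGE

VAL = 0x2d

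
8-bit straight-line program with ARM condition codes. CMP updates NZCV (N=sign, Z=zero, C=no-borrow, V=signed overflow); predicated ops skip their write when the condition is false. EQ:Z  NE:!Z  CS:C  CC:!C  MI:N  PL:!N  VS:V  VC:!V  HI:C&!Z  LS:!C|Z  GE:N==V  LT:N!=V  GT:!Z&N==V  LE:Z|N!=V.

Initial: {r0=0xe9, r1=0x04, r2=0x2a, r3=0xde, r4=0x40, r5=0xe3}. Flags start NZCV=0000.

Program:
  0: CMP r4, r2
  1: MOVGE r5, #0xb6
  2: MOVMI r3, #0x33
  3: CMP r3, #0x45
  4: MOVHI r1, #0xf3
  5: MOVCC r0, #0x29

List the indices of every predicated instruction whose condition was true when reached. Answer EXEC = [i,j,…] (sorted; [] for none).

EXEC = [1,4]

0: ✓ CMP  NZCV=0010
1: ✓ MOVGE  r5←0xb6
2: · MOVMI
3: ✓ CMP  NZCV=1010
4: ✓ MOVHI  r1←0xf3
5: · MOVCC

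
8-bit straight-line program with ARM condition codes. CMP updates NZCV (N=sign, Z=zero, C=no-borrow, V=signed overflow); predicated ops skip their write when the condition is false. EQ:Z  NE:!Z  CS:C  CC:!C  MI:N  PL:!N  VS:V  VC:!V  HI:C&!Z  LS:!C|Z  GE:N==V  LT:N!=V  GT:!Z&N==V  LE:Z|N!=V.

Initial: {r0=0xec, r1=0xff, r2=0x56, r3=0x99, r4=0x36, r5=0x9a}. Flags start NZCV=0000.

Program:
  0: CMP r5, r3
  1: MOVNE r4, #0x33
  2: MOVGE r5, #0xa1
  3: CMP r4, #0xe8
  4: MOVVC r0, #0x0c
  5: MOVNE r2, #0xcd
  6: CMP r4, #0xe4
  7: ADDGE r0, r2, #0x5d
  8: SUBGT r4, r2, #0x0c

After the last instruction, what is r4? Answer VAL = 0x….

0: ✓ CMP  NZCV=0010
1: ✓ MOVNE  r4←0x33
2: ✓ MOVGE  r5←0xa1
3: ✓ CMP  NZCV=0000
4: ✓ MOVVC  r0←0x0c
5: ✓ MOVNE  r2←0xcd
6: ✓ CMP  NZCV=0000
7: ✓ ADDGE  r0←0x2a
8: ✓ SUBGT  r4←0xc1

VAL = 0xc1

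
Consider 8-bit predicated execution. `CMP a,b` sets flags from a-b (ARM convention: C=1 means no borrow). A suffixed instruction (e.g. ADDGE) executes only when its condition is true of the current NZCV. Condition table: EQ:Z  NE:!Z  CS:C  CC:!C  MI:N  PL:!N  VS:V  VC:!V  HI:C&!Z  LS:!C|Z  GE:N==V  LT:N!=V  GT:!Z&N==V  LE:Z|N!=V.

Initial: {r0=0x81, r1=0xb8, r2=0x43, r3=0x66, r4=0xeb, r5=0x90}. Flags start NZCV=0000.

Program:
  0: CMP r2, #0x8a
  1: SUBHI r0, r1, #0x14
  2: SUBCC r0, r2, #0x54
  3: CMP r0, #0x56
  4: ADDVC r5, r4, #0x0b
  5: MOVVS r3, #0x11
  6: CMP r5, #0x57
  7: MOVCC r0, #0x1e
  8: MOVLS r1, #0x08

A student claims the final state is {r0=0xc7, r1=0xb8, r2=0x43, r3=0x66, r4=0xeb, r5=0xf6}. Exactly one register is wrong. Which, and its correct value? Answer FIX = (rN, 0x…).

FIX = (r0, 0xef)

[0] flags=1001 → (cmp)
[1] flags=1001 HI?F → skip
[2] flags=1001 CC?T → r0=0xef
[3] flags=1010 → (cmp)
[4] flags=1010 VC?T → r5=0xf6
[5] flags=1010 VS?F → skip
[6] flags=1010 → (cmp)
[7] flags=1010 CC?F → skip
[8] flags=1010 LS?F → skip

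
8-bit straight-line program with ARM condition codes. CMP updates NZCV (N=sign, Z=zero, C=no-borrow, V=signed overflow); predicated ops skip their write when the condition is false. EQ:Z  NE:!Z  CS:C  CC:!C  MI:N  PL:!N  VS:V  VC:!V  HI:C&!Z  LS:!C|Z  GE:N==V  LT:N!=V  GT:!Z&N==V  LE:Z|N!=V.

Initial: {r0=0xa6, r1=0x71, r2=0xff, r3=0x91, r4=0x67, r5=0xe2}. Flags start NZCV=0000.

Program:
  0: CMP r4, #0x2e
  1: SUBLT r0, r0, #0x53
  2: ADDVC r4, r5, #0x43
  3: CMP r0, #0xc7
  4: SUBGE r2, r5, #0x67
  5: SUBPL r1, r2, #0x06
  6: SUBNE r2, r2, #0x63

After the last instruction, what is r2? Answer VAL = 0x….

VAL = 0x9c

[0] flags=0010 → (cmp)
[1] flags=0010 LT?F → skip
[2] flags=0010 VC?T → r4=0x25
[3] flags=1000 → (cmp)
[4] flags=1000 GE?F → skip
[5] flags=1000 PL?F → skip
[6] flags=1000 NE?T → r2=0x9c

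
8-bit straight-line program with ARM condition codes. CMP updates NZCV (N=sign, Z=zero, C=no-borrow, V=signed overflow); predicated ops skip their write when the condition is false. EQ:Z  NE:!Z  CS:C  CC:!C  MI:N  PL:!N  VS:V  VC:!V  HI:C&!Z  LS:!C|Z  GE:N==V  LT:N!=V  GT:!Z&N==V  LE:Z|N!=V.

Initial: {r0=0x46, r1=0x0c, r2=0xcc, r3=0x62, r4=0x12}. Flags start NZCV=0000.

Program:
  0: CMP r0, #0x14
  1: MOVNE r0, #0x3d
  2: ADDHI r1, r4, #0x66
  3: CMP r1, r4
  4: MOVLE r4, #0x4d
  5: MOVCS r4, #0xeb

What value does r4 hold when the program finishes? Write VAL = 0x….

[0] flags=0010 → (cmp)
[1] flags=0010 NE?T → r0=0x3d
[2] flags=0010 HI?T → r1=0x78
[3] flags=0010 → (cmp)
[4] flags=0010 LE?F → skip
[5] flags=0010 CS?T → r4=0xeb

VAL = 0xeb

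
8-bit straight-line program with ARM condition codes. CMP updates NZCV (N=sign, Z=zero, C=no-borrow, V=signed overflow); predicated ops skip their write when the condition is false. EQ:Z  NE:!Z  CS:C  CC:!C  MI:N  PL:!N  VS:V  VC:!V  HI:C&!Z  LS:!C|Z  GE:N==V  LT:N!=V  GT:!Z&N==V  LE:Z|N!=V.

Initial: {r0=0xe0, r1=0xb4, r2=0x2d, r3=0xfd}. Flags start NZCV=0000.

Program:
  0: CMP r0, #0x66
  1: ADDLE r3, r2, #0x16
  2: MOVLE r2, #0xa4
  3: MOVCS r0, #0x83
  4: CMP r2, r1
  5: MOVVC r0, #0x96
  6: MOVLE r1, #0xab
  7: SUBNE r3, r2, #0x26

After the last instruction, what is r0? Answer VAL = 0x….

[0] flags=0011 → (cmp)
[1] flags=0011 LE?T → r3=0x43
[2] flags=0011 LE?T → r2=0xa4
[3] flags=0011 CS?T → r0=0x83
[4] flags=1000 → (cmp)
[5] flags=1000 VC?T → r0=0x96
[6] flags=1000 LE?T → r1=0xab
[7] flags=1000 NE?T → r3=0x7e

VAL = 0x96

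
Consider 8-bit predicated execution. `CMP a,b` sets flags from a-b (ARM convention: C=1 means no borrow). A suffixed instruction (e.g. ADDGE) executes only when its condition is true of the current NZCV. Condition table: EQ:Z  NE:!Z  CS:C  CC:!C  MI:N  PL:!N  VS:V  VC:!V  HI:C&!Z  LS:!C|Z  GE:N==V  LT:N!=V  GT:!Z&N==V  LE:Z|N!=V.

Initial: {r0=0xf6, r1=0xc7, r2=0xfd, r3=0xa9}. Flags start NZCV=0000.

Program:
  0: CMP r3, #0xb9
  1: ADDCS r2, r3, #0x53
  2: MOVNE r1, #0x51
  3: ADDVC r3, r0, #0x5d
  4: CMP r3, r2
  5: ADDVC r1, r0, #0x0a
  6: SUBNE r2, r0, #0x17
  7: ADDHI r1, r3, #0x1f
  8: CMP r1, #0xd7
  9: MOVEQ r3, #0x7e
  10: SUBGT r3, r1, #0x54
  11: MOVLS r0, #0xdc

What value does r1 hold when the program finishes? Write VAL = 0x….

VAL = 0x00

0: ✓ CMP  NZCV=1000
1: · ADDCS
2: ✓ MOVNE  r1←0x51
3: ✓ ADDVC  r3←0x53
4: ✓ CMP  NZCV=0000
5: ✓ ADDVC  r1←0x00
6: ✓ SUBNE  r2←0xdf
7: · ADDHI
8: ✓ CMP  NZCV=0000
9: · MOVEQ
10: ✓ SUBGT  r3←0xac
11: ✓ MOVLS  r0←0xdc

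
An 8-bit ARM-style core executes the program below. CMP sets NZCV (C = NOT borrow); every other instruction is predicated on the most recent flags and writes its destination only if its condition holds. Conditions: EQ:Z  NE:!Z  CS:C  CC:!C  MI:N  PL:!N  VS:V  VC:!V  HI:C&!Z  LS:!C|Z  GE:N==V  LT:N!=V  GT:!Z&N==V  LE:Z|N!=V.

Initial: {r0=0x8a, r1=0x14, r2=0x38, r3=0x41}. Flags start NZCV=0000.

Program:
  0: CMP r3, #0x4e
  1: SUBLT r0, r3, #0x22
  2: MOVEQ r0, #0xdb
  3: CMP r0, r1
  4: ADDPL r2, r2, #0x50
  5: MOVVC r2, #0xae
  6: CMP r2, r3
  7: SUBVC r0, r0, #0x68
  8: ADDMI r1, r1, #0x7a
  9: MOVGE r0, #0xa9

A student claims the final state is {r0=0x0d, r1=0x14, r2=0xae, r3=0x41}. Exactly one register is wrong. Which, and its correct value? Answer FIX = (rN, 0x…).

FIX = (r0, 0x1f)

[0] flags=1000 → (cmp)
[1] flags=1000 LT?T → r0=0x1f
[2] flags=1000 EQ?F → skip
[3] flags=0010 → (cmp)
[4] flags=0010 PL?T → r2=0x88
[5] flags=0010 VC?T → r2=0xae
[6] flags=0011 → (cmp)
[7] flags=0011 VC?F → skip
[8] flags=0011 MI?F → skip
[9] flags=0011 GE?F → skip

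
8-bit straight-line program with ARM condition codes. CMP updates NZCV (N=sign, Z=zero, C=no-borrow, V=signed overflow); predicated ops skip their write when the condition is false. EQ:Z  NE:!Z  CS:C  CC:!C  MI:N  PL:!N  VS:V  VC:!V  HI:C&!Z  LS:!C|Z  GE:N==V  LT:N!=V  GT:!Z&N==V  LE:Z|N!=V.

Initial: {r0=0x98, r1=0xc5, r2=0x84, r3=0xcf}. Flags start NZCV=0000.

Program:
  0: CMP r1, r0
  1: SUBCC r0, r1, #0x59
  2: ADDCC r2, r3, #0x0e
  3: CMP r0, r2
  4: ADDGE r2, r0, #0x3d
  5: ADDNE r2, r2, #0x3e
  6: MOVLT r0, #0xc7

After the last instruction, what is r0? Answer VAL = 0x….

0: ✓ CMP  NZCV=0010
1: · SUBCC
2: · ADDCC
3: ✓ CMP  NZCV=0010
4: ✓ ADDGE  r2←0xd5
5: ✓ ADDNE  r2←0x13
6: · MOVLT

VAL = 0x98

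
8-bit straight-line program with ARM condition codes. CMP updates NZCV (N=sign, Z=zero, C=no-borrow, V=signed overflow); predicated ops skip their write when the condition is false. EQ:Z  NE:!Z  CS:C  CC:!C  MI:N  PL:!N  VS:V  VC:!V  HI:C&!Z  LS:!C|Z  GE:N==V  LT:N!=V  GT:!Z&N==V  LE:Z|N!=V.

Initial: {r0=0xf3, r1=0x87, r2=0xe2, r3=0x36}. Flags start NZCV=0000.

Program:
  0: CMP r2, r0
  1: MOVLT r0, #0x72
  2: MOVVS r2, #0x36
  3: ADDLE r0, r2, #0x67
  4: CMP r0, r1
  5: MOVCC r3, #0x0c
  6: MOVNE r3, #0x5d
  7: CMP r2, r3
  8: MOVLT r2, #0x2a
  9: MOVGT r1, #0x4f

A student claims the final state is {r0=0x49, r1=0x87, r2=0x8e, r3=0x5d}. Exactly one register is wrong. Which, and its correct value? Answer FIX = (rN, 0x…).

FIX = (r2, 0x2a)

0: ✓ CMP  NZCV=1000
1: ✓ MOVLT  r0←0x72
2: · MOVVS
3: ✓ ADDLE  r0←0x49
4: ✓ CMP  NZCV=1001
5: ✓ MOVCC  r3←0x0c
6: ✓ MOVNE  r3←0x5d
7: ✓ CMP  NZCV=1010
8: ✓ MOVLT  r2←0x2a
9: · MOVGT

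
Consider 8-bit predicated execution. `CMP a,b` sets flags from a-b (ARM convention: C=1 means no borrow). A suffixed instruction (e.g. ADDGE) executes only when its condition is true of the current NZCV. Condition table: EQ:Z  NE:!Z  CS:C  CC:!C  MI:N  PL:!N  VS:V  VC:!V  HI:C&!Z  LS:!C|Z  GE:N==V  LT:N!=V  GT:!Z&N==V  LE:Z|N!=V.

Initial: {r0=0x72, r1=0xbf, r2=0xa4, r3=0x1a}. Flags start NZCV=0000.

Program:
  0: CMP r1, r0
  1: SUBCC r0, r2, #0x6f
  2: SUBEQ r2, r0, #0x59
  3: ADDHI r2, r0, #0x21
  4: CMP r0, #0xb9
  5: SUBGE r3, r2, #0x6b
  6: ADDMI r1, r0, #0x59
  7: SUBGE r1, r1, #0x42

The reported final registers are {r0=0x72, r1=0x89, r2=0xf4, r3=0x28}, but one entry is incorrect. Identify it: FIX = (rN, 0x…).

FIX = (r2, 0x93)

[0] flags=0011 → (cmp)
[1] flags=0011 CC?F → skip
[2] flags=0011 EQ?F → skip
[3] flags=0011 HI?T → r2=0x93
[4] flags=1001 → (cmp)
[5] flags=1001 GE?T → r3=0x28
[6] flags=1001 MI?T → r1=0xcb
[7] flags=1001 GE?T → r1=0x89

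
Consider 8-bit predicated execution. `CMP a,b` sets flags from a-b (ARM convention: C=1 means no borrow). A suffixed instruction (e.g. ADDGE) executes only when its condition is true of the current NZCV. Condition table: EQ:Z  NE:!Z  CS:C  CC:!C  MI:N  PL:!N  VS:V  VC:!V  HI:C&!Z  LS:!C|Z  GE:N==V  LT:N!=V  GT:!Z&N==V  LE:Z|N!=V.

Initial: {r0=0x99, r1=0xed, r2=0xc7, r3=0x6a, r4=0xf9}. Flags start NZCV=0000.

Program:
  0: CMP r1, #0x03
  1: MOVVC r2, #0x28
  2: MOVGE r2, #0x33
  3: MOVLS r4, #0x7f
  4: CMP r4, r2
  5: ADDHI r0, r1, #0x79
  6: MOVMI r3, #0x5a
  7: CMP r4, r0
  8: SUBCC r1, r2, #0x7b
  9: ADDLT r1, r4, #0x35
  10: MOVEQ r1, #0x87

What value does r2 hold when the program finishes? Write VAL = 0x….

VAL = 0x28

[0] flags=1010 → (cmp)
[1] flags=1010 VC?T → r2=0x28
[2] flags=1010 GE?F → skip
[3] flags=1010 LS?F → skip
[4] flags=1010 → (cmp)
[5] flags=1010 HI?T → r0=0x66
[6] flags=1010 MI?T → r3=0x5a
[7] flags=1010 → (cmp)
[8] flags=1010 CC?F → skip
[9] flags=1010 LT?T → r1=0x2e
[10] flags=1010 EQ?F → skip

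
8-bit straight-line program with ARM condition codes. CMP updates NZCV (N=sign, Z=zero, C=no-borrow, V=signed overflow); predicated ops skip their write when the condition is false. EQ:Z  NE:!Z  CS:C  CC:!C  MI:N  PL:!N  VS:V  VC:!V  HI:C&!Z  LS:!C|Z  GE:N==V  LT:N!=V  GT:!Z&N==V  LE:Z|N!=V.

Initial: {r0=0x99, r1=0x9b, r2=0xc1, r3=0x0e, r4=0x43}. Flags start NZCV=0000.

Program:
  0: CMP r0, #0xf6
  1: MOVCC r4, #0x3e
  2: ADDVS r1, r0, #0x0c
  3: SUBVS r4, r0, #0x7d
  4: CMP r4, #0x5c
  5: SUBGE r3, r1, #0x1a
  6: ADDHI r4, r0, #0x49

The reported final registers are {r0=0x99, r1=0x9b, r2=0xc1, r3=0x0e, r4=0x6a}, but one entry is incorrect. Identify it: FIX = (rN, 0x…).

FIX = (r4, 0x3e)

[0] flags=1000 → (cmp)
[1] flags=1000 CC?T → r4=0x3e
[2] flags=1000 VS?F → skip
[3] flags=1000 VS?F → skip
[4] flags=1000 → (cmp)
[5] flags=1000 GE?F → skip
[6] flags=1000 HI?F → skip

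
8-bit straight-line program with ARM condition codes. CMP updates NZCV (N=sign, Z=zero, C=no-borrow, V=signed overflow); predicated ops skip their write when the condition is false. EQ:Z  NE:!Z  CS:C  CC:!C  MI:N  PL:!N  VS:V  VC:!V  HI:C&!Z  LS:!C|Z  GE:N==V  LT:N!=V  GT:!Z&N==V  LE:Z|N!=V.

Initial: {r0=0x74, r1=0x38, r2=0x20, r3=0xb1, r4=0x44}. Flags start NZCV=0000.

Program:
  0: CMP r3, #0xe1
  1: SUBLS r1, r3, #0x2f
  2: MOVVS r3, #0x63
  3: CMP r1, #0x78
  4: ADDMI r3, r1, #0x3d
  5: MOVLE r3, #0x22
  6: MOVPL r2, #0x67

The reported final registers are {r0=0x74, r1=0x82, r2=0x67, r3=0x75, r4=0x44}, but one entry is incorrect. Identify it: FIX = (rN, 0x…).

FIX = (r3, 0x22)

0: ✓ CMP  NZCV=1000
1: ✓ SUBLS  r1←0x82
2: · MOVVS
3: ✓ CMP  NZCV=0011
4: · ADDMI
5: ✓ MOVLE  r3←0x22
6: ✓ MOVPL  r2←0x67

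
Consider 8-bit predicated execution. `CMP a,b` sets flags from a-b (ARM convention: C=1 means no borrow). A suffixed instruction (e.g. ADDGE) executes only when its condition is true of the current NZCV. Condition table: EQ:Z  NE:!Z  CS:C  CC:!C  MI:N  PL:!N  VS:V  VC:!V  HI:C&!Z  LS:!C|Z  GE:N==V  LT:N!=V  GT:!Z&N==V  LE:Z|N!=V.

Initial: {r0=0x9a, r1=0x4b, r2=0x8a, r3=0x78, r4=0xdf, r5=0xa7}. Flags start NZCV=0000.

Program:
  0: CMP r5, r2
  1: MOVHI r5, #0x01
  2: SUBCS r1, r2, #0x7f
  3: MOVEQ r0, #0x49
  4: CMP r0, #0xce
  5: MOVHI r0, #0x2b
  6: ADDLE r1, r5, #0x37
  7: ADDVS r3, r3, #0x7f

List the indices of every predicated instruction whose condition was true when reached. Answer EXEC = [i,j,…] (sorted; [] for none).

EXEC = [1,2,6]

0: ✓ CMP  NZCV=0010
1: ✓ MOVHI  r5←0x01
2: ✓ SUBCS  r1←0x0b
3: · MOVEQ
4: ✓ CMP  NZCV=1000
5: · MOVHI
6: ✓ ADDLE  r1←0x38
7: · ADDVS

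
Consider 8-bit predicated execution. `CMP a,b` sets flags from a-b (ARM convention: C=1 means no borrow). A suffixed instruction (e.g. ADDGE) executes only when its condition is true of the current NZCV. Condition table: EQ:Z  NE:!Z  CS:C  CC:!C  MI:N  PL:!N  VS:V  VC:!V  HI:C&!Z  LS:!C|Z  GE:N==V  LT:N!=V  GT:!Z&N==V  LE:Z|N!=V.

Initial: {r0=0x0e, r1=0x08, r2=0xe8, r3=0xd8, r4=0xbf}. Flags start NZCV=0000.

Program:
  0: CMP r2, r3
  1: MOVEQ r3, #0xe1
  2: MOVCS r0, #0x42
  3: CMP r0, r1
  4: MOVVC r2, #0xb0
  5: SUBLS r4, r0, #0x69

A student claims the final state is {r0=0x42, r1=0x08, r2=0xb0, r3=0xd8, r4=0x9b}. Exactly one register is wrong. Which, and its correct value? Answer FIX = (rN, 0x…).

FIX = (r4, 0xbf)

0: ✓ CMP  NZCV=0010
1: · MOVEQ
2: ✓ MOVCS  r0←0x42
3: ✓ CMP  NZCV=0010
4: ✓ MOVVC  r2←0xb0
5: · SUBLS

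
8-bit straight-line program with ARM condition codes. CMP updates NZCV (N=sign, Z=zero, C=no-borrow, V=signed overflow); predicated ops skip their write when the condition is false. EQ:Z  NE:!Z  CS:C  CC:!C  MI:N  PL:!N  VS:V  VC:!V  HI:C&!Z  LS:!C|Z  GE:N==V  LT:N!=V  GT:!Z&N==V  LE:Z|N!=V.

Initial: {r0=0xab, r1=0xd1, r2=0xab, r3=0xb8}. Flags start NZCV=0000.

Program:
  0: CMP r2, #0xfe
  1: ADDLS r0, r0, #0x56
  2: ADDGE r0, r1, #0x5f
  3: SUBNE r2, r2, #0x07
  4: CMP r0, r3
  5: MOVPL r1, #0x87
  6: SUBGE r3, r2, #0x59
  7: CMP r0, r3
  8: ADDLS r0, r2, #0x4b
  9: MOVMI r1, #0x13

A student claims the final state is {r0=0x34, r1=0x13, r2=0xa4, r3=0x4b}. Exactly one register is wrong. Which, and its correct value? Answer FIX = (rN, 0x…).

FIX = (r0, 0xef)

[0] flags=1000 → (cmp)
[1] flags=1000 LS?T → r0=0x01
[2] flags=1000 GE?F → skip
[3] flags=1000 NE?T → r2=0xa4
[4] flags=0000 → (cmp)
[5] flags=0000 PL?T → r1=0x87
[6] flags=0000 GE?T → r3=0x4b
[7] flags=1000 → (cmp)
[8] flags=1000 LS?T → r0=0xef
[9] flags=1000 MI?T → r1=0x13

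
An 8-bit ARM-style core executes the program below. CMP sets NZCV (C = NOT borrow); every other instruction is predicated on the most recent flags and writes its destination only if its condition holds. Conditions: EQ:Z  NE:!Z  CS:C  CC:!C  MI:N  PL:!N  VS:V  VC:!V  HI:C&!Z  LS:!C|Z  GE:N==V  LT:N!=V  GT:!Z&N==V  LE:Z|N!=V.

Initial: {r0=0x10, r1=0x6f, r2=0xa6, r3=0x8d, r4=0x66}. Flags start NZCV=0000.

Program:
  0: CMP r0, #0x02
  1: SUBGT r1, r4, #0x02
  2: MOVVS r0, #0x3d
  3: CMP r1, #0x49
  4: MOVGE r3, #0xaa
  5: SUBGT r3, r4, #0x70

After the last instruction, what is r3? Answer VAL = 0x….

[0] flags=0010 → (cmp)
[1] flags=0010 GT?T → r1=0x64
[2] flags=0010 VS?F → skip
[3] flags=0010 → (cmp)
[4] flags=0010 GE?T → r3=0xaa
[5] flags=0010 GT?T → r3=0xf6

VAL = 0xf6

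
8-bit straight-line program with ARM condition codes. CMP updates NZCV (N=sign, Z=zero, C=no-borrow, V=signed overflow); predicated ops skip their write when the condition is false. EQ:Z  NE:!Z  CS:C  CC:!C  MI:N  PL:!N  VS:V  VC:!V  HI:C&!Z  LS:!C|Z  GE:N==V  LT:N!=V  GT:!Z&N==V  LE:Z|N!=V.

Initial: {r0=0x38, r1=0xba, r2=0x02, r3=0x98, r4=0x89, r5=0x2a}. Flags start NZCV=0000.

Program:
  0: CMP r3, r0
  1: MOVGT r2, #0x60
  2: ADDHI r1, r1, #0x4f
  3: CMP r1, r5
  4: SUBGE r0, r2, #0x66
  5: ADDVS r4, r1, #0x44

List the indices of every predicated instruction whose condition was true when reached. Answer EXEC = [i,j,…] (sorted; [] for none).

[0] flags=0011 → (cmp)
[1] flags=0011 GT?F → skip
[2] flags=0011 HI?T → r1=0x09
[3] flags=1000 → (cmp)
[4] flags=1000 GE?F → skip
[5] flags=1000 VS?F → skip

EXEC = [2]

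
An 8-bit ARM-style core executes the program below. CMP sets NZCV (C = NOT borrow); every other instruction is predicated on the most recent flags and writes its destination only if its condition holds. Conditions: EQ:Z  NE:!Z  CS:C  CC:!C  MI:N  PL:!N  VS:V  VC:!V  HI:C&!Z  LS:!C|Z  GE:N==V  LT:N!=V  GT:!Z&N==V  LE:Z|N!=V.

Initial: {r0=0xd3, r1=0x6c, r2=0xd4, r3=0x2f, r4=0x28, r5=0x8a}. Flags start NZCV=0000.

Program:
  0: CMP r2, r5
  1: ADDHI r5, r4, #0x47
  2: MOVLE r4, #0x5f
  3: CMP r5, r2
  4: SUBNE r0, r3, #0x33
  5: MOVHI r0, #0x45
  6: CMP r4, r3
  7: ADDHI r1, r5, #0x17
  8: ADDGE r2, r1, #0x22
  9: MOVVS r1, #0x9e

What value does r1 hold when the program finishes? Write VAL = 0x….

VAL = 0x6c

0: ✓ CMP  NZCV=0010
1: ✓ ADDHI  r5←0x6f
2: · MOVLE
3: ✓ CMP  NZCV=1001
4: ✓ SUBNE  r0←0xfc
5: · MOVHI
6: ✓ CMP  NZCV=1000
7: · ADDHI
8: · ADDGE
9: · MOVVS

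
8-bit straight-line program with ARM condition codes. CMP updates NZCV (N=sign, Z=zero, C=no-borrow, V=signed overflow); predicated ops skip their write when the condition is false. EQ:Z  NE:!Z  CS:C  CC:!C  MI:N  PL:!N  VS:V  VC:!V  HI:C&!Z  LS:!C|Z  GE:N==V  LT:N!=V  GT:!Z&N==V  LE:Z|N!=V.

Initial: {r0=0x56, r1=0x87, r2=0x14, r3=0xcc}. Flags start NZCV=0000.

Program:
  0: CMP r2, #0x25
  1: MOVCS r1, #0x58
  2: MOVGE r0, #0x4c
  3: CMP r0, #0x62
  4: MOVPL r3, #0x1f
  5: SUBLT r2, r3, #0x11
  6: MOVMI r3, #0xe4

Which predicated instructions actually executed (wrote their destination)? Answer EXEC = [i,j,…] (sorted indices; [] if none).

[0] flags=1000 → (cmp)
[1] flags=1000 CS?F → skip
[2] flags=1000 GE?F → skip
[3] flags=1000 → (cmp)
[4] flags=1000 PL?F → skip
[5] flags=1000 LT?T → r2=0xbb
[6] flags=1000 MI?T → r3=0xe4

EXEC = [5,6]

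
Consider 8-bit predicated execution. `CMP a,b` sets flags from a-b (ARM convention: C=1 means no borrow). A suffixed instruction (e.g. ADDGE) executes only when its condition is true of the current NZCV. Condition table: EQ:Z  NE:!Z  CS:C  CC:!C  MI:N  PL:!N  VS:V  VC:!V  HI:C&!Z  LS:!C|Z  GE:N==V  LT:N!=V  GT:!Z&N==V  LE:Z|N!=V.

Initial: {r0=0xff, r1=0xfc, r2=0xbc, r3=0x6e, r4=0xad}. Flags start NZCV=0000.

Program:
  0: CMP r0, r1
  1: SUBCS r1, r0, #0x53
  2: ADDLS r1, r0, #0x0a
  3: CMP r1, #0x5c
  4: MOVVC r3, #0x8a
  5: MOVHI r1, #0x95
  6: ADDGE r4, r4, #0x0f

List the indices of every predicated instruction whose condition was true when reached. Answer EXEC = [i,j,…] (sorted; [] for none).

0: ✓ CMP  NZCV=0010
1: ✓ SUBCS  r1←0xac
2: · ADDLS
3: ✓ CMP  NZCV=0011
4: · MOVVC
5: ✓ MOVHI  r1←0x95
6: · ADDGE

EXEC = [1,5]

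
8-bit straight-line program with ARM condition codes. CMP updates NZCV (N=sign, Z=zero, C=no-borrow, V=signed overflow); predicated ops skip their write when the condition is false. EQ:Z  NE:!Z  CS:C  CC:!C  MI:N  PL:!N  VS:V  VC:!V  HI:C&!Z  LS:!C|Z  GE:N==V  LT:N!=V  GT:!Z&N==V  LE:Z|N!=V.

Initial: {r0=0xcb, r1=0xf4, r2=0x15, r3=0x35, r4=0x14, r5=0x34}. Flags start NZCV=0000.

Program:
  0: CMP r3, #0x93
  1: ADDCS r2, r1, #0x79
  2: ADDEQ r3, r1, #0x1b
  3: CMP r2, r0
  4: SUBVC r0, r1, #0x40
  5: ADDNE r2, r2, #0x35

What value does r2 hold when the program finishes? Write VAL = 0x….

VAL = 0x4a

0: ✓ CMP  NZCV=1001
1: · ADDCS
2: · ADDEQ
3: ✓ CMP  NZCV=0000
4: ✓ SUBVC  r0←0xb4
5: ✓ ADDNE  r2←0x4a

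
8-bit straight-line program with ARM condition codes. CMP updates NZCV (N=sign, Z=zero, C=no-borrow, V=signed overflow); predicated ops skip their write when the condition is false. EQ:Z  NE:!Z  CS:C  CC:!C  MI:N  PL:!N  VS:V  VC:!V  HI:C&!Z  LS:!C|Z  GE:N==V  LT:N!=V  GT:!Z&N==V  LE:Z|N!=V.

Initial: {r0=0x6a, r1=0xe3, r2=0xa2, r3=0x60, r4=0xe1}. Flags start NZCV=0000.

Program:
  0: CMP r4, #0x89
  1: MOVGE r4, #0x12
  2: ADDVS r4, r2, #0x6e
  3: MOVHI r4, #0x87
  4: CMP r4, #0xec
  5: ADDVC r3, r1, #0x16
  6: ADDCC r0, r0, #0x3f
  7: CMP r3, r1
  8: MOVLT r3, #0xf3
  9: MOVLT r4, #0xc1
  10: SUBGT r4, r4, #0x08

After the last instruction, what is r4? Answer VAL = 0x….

VAL = 0x7f

0: ✓ CMP  NZCV=0010
1: ✓ MOVGE  r4←0x12
2: · ADDVS
3: ✓ MOVHI  r4←0x87
4: ✓ CMP  NZCV=1000
5: ✓ ADDVC  r3←0xf9
6: ✓ ADDCC  r0←0xa9
7: ✓ CMP  NZCV=0010
8: · MOVLT
9: · MOVLT
10: ✓ SUBGT  r4←0x7f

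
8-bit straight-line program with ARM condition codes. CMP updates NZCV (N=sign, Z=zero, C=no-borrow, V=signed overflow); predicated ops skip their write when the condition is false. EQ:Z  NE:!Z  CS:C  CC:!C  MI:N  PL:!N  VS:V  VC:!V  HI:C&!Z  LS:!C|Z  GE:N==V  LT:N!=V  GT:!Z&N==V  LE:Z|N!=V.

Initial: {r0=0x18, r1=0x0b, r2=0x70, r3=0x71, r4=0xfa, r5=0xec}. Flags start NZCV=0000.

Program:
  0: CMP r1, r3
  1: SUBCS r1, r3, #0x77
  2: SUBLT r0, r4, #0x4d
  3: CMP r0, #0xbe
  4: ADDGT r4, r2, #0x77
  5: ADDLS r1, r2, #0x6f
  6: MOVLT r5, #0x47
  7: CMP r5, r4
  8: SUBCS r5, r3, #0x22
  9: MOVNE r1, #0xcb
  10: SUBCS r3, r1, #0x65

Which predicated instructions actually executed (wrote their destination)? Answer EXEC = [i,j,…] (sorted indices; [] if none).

EXEC = [2,5,6,9]

[0] flags=1000 → (cmp)
[1] flags=1000 CS?F → skip
[2] flags=1000 LT?T → r0=0xad
[3] flags=1000 → (cmp)
[4] flags=1000 GT?F → skip
[5] flags=1000 LS?T → r1=0xdf
[6] flags=1000 LT?T → r5=0x47
[7] flags=0000 → (cmp)
[8] flags=0000 CS?F → skip
[9] flags=0000 NE?T → r1=0xcb
[10] flags=0000 CS?F → skip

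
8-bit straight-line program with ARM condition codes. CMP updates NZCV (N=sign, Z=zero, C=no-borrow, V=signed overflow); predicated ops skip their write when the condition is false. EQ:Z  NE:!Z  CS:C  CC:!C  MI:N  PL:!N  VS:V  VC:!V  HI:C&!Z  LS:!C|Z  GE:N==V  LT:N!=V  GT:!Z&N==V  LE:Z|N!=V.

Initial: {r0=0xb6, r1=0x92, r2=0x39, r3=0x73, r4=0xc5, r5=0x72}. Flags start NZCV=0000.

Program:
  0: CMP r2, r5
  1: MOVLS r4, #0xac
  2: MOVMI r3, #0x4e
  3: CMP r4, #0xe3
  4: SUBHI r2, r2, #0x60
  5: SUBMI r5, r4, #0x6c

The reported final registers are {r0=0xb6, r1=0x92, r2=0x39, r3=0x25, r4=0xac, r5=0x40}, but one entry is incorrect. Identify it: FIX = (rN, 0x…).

FIX = (r3, 0x4e)

0: ✓ CMP  NZCV=1000
1: ✓ MOVLS  r4←0xac
2: ✓ MOVMI  r3←0x4e
3: ✓ CMP  NZCV=1000
4: · SUBHI
5: ✓ SUBMI  r5←0x40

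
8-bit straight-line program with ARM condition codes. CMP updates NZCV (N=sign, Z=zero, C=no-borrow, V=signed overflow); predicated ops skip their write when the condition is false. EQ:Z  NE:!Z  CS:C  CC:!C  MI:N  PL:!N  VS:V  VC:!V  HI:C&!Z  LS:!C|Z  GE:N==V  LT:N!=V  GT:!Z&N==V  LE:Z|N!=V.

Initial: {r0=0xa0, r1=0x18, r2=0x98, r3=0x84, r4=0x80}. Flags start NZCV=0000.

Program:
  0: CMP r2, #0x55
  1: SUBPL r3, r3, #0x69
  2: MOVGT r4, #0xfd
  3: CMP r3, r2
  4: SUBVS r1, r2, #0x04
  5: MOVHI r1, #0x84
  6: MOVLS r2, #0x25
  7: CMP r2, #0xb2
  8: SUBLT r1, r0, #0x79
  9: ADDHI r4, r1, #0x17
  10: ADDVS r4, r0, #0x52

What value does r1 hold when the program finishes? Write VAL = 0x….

0: ✓ CMP  NZCV=0011
1: ✓ SUBPL  r3←0x1b
2: · MOVGT
3: ✓ CMP  NZCV=1001
4: ✓ SUBVS  r1←0x94
5: · MOVHI
6: ✓ MOVLS  r2←0x25
7: ✓ CMP  NZCV=0000
8: · SUBLT
9: · ADDHI
10: · ADDVS

VAL = 0x94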